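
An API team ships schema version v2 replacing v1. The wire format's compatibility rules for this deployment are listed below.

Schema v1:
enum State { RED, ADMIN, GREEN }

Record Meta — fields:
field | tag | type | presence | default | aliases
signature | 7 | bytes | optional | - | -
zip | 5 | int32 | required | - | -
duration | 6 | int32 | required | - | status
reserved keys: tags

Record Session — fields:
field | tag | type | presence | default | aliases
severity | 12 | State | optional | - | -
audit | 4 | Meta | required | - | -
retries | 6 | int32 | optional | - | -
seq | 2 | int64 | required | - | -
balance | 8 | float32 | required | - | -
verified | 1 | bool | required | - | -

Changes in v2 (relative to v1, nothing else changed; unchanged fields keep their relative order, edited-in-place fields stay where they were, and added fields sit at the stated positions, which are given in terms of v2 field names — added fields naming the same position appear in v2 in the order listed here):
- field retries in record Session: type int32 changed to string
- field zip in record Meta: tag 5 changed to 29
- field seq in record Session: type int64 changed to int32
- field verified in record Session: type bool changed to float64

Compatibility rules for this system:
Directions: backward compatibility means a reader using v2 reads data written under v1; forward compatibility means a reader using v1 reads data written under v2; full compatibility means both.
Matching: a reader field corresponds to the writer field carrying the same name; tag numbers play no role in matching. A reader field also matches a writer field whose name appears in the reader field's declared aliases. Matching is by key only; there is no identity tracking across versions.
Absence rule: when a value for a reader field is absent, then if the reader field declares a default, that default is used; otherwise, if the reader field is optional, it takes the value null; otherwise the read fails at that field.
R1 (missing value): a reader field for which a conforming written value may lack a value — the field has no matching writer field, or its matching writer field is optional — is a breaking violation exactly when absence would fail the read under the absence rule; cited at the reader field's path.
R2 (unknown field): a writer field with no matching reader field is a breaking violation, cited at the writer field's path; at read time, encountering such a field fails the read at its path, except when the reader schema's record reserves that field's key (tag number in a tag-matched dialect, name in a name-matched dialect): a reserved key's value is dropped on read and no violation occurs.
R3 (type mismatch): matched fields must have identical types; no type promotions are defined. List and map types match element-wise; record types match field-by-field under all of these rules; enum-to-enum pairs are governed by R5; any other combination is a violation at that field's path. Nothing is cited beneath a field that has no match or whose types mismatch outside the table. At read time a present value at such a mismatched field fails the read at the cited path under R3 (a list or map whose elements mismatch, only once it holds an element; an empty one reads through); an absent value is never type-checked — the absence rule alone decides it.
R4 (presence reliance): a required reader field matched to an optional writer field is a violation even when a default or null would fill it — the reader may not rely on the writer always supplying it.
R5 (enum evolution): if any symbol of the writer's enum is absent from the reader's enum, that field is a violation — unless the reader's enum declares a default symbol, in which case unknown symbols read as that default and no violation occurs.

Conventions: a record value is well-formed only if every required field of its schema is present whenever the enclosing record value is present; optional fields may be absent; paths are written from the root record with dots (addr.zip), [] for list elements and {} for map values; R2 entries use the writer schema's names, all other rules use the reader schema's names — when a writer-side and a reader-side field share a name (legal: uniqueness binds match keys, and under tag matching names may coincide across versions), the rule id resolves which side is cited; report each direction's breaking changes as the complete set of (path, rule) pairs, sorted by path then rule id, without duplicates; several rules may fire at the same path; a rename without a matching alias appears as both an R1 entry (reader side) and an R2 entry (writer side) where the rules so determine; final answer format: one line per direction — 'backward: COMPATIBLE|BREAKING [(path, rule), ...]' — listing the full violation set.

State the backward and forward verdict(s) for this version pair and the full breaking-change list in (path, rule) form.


arrows below run writer -> reader for Session
backward pass over Session, reader schema v2, writer schema v1:
  severity <- severity (State -> State, writer optional)
  audit <- audit (Meta -> Meta, writer required)
  retries <- retries (int32 -> string, writer optional)
  seq <- seq (int64 -> int32, writer required)
  balance <- balance (float32 -> float32, writer required)
  verified <- verified (bool -> float64, writer required)
  audit.signature <- audit.signature (bytes -> bytes, writer optional)
  audit.zip <- audit.zip (int32 -> int32, writer required)
  audit.duration <- audit.duration (int32 -> int32, writer required)
  violation R3 at retries
  violation R3 at seq
  violation R3 at verified
  => backward: BREAKING (3)
forward pass over Session, reader schema v1, writer schema v2:
  severity <- severity (State -> State, writer optional)
  audit <- audit (Meta -> Meta, writer required)
  retries <- retries (string -> int32, writer optional)
  seq <- seq (int32 -> int64, writer required)
  balance <- balance (float32 -> float32, writer required)
  verified <- verified (float64 -> bool, writer required)
  audit.signature <- audit.signature (bytes -> bytes, writer optional)
  audit.zip <- audit.zip (int32 -> int32, writer required)
  audit.duration <- audit.duration (int32 -> int32, writer required)
  violation R3 at retries
  violation R3 at seq
  violation R3 at verified
  => forward: BREAKING (3)

backward: BREAKING [(retries, R3), (seq, R3), (verified, R3)]; forward: BREAKING [(retries, R3), (seq, R3), (verified, R3)]


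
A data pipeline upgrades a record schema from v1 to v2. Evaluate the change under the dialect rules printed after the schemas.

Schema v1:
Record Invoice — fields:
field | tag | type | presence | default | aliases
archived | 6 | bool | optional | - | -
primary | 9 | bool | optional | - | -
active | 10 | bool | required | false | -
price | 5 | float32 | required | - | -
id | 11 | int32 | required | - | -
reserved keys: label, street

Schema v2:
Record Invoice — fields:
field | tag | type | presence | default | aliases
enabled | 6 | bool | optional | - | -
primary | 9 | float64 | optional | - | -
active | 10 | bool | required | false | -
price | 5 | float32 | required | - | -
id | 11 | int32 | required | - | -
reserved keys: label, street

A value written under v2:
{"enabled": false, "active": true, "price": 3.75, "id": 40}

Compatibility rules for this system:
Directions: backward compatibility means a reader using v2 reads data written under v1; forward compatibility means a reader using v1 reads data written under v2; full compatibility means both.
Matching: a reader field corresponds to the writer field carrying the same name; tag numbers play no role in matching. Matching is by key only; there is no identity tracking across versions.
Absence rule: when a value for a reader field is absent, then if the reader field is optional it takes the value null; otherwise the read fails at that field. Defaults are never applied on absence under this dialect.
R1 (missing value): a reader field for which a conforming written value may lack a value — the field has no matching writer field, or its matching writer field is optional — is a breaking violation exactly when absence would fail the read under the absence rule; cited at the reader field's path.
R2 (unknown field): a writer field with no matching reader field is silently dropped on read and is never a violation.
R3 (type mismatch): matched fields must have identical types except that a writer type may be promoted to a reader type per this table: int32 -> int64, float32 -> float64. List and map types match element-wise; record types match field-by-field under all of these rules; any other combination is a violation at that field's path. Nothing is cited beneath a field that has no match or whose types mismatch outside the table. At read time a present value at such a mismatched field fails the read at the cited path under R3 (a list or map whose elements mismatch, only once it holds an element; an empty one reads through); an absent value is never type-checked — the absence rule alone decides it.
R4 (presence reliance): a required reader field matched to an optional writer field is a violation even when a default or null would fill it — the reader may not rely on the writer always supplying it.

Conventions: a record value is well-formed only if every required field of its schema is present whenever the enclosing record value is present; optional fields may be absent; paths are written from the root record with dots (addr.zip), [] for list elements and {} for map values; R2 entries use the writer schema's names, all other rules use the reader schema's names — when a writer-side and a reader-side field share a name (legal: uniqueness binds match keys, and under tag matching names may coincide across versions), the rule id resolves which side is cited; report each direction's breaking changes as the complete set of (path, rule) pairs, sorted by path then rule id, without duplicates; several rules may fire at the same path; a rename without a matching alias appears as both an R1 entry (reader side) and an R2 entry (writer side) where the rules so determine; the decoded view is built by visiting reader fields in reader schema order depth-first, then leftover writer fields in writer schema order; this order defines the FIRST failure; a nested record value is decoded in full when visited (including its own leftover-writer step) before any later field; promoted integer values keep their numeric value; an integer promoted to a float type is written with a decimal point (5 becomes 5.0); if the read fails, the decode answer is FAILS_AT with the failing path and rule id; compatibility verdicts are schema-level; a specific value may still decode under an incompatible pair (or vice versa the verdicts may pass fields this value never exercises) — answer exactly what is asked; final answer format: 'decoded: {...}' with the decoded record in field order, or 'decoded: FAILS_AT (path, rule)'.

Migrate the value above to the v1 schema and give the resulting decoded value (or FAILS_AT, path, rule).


arrows below run writer -> reader for Invoice
decode (reader v1):
  archived := null (missing; optional => null)
  primary := null (missing; optional => null)
  active := true
  price := 3.75
  id := 40
  writer enabled: no reader field; dropped
  => decoded: {"archived": null, "primary": null, "active": true, "price": 3.75, "id": 40}
diffs on Invoice not affecting the asked answer:
  field primary in record Invoice: type bool changed to float64 -> shifts the Invoice verdicts, not this decode

decoded: {"archived": null, "primary": null, "active": true, "price": 3.75, "id": 40}


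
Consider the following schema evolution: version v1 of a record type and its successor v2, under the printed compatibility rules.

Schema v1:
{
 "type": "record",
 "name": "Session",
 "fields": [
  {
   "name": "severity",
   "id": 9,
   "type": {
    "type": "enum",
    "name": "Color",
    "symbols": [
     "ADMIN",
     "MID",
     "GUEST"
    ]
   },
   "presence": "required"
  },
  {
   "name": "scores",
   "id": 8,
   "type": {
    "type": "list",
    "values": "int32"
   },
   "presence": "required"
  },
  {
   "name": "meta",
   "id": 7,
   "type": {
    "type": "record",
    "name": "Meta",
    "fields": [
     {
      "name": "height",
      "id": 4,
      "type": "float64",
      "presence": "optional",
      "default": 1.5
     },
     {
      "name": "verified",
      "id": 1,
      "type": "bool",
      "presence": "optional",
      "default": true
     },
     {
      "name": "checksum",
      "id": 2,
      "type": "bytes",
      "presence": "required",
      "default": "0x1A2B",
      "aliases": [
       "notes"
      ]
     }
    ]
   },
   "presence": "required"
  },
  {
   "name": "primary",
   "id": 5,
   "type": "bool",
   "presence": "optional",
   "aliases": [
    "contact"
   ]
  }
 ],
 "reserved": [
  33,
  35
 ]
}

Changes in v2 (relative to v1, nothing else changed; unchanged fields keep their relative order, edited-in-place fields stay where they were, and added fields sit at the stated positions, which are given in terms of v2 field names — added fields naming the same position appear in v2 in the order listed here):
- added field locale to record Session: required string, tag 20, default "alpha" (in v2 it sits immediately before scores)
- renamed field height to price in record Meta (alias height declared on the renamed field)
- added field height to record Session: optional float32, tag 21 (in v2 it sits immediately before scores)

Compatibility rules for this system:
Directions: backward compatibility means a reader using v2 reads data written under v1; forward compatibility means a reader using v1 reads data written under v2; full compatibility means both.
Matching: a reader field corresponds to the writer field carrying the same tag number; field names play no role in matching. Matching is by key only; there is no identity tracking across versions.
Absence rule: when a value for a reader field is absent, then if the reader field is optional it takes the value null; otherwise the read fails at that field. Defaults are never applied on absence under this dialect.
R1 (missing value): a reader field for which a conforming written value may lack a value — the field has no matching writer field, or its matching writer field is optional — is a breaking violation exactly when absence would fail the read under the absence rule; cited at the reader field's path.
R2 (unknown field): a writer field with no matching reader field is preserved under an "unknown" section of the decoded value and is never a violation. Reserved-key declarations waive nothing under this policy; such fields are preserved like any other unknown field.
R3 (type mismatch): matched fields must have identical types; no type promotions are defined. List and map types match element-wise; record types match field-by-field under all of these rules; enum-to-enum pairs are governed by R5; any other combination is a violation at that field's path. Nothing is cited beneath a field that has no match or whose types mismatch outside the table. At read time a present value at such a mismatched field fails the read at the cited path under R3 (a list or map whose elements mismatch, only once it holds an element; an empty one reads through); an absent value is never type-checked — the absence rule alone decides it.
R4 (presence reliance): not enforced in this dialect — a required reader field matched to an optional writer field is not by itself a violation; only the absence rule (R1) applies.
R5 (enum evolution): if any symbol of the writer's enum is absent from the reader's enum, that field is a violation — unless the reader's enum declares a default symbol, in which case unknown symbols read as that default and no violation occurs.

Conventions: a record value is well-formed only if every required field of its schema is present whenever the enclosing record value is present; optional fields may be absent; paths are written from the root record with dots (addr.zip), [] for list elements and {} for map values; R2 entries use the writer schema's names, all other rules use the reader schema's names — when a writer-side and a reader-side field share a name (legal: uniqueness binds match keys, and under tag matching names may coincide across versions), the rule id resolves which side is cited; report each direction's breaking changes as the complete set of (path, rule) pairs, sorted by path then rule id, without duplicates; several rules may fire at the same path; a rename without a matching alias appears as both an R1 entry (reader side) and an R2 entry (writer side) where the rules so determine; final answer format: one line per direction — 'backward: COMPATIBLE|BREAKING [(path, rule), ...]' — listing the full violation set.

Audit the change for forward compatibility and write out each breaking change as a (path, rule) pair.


each type pair in Session: writer, then reader
forward on Session — v1 reading data written by v2:
  severity <- severity (Color -> Color, writer required)
  scores <- scores (list<int32> -> list<int32>, writer required)
  meta <- meta (Meta -> Meta, writer required)
  primary <- primary (bool -> bool, writer optional)
  writer field locale has no reader counterpart
  writer field height has no reader counterpart
  meta.height <- meta.price (float64 -> float64, writer optional)
  meta.verified <- meta.verified (bool -> bool, writer optional)
  meta.checksum <- meta.checksum (bytes -> bytes, writer required)
  => forward verdict for Session: COMPATIBLE, no violations
diffs on Session not affecting the asked answer:
  added field locale to record Session: required string, tag 20, default "alpha" (in v2 it sits immediately before scores) -> its effect on Session is confined to the backward direction, not asked
  renamed field height to price in record Meta (alias height declared on the renamed field) -> fires no rule on Session, leaving the asked answer as it is
  added field height to record Session: optional float32, tag 21 (in v2 it sits immediately before scores) -> fires no rule on Session, leaving the asked answer as it is

forward: COMPATIBLE []


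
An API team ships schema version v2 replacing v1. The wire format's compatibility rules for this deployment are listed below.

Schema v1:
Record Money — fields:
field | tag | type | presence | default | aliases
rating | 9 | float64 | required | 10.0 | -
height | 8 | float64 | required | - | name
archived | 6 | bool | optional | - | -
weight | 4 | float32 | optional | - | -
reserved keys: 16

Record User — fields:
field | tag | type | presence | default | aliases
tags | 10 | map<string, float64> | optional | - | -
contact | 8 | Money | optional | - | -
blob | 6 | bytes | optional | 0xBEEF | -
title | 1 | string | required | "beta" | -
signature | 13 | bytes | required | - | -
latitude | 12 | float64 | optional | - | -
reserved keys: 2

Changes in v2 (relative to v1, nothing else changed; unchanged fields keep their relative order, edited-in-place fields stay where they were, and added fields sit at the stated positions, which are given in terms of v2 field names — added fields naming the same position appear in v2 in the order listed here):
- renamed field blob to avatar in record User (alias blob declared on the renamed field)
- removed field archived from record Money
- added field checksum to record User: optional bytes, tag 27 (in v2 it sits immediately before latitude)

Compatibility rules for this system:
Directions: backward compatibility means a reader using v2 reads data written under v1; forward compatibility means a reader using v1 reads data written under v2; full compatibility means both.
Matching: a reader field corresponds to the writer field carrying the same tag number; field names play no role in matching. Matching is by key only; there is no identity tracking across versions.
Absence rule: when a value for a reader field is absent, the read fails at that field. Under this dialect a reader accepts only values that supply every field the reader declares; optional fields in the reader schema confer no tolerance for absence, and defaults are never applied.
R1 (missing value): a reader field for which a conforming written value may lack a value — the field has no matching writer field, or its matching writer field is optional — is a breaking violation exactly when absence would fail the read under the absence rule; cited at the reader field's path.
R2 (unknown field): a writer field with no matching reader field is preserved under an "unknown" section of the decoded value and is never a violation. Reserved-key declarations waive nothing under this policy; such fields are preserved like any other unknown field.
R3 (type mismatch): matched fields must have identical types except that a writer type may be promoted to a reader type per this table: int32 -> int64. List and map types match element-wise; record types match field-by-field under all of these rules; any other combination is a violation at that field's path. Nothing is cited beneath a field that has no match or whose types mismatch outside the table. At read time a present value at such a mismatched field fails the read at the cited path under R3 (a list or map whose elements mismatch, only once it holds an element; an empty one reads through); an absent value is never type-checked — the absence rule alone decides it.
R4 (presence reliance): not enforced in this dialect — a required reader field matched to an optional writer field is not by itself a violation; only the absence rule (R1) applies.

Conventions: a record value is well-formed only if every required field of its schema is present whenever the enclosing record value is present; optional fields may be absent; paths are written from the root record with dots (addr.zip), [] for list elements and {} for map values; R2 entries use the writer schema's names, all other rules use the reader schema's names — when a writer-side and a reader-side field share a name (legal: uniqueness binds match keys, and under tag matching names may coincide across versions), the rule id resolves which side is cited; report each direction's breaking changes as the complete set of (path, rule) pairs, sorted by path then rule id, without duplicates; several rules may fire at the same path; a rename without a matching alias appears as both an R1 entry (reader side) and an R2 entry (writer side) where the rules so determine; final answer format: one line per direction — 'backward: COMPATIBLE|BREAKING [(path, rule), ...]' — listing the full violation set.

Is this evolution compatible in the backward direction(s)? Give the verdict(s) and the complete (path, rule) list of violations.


arrows below run writer -> reader for User
checking backward for User: reader v2 against writer v1:
  writer optional, map<string, float64> -> map<string, float64>: reader tags maps from writer tags
  writer optional, Money -> Money: reader contact maps from writer contact
  writer optional, bytes -> bytes: reader avatar maps from writer blob
  writer required, string -> string: reader title maps from writer title
  writer required, bytes -> bytes: reader signature maps from writer signature
  checksum: no writer match
  writer optional, float64 -> float64: reader latitude maps from writer latitude
  writer required, float64 -> float64: reader contact.rating maps from writer contact.rating
  writer required, float64 -> float64: reader contact.height maps from writer contact.height
  writer optional, float32 -> float32: reader contact.weight maps from writer contact.weight
  leftover writer field: contact.archived
  rule R1 violated at avatar
  rule R1 violated at checksum
  rule R1 violated at contact
  rule R1 violated at contact.weight
  rule R1 violated at latitude
  rule R1 violated at tags
  => 6 violation(s): backward is BREAKING for User

backward: BREAKING [(avatar, R1), (checksum, R1), (contact, R1), (contact.weight, R1), (latitude, R1), (tags, R1)]


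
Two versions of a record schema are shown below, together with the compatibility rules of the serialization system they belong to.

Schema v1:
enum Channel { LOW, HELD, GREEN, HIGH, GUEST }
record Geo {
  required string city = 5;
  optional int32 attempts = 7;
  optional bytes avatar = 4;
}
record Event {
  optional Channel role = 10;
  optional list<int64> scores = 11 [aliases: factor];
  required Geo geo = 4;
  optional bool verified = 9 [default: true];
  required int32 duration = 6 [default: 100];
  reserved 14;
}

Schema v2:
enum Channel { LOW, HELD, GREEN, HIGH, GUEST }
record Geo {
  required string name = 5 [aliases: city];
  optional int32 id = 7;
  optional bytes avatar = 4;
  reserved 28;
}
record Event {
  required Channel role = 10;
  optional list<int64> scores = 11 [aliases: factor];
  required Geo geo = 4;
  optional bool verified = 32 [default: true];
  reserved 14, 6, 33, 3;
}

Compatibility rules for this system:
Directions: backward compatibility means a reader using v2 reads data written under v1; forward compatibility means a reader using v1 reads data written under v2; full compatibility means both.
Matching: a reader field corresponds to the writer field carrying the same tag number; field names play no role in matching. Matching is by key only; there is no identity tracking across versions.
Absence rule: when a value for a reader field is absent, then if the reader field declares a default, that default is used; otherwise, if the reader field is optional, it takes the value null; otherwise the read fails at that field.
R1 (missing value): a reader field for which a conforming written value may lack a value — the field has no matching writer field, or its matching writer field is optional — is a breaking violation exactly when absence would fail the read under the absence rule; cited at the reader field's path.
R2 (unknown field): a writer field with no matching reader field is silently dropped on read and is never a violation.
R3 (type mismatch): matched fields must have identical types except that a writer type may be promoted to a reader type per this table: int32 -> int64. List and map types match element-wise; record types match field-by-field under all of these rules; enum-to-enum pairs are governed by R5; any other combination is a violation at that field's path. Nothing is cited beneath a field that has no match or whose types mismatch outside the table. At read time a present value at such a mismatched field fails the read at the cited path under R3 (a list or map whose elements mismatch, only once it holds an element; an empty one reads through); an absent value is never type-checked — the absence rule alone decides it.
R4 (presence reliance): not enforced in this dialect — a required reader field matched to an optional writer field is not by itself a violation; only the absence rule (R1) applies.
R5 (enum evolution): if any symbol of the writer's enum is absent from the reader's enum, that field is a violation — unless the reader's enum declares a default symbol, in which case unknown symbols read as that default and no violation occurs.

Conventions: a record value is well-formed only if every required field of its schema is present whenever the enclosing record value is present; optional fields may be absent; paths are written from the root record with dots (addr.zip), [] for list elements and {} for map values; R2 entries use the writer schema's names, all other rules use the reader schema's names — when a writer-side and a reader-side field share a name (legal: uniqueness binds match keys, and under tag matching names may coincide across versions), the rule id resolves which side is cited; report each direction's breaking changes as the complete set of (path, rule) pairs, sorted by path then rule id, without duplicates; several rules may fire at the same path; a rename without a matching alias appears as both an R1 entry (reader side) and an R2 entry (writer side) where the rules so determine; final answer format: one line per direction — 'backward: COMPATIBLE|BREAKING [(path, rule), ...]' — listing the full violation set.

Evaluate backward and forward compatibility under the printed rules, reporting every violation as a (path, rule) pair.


backward: BREAKING [(role, R1)]; forward: COMPATIBLE []

the writer's type comes first in each Event pair
backward for Event (reader v2, writer v1):
  role <- role (Channel -> Channel, writer optional)
  scores <- scores (list<int64> -> list<int64>, writer optional)
  geo <- geo (Geo -> Geo, writer required)
  verified: no writer-side match
  writer field verified has no reader counterpart
  writer field duration has no reader counterpart
  geo.name <- geo.city (string -> string, writer required)
  geo.id <- geo.attempts (int32 -> int32, writer optional)
  geo.avatar <- geo.avatar (bytes -> bytes, writer optional)
  breaking: (role, R1)
  => backward: BREAKING (1)
forward for Event (reader v1, writer v2):
  role <- role (Channel -> Channel, writer required)
  scores <- scores (list<int64> -> list<int64>, writer optional)
  geo <- geo (Geo -> Geo, writer required)
  verified: no writer-side match
  duration: no writer-side match
  writer field verified has no reader counterpart
  geo.city <- geo.name (string -> string, writer required)
  geo.attempts <- geo.id (int32 -> int32, writer optional)
  geo.avatar <- geo.avatar (bytes -> bytes, writer optional)
  => forward verdict for Event: COMPATIBLE, no violations


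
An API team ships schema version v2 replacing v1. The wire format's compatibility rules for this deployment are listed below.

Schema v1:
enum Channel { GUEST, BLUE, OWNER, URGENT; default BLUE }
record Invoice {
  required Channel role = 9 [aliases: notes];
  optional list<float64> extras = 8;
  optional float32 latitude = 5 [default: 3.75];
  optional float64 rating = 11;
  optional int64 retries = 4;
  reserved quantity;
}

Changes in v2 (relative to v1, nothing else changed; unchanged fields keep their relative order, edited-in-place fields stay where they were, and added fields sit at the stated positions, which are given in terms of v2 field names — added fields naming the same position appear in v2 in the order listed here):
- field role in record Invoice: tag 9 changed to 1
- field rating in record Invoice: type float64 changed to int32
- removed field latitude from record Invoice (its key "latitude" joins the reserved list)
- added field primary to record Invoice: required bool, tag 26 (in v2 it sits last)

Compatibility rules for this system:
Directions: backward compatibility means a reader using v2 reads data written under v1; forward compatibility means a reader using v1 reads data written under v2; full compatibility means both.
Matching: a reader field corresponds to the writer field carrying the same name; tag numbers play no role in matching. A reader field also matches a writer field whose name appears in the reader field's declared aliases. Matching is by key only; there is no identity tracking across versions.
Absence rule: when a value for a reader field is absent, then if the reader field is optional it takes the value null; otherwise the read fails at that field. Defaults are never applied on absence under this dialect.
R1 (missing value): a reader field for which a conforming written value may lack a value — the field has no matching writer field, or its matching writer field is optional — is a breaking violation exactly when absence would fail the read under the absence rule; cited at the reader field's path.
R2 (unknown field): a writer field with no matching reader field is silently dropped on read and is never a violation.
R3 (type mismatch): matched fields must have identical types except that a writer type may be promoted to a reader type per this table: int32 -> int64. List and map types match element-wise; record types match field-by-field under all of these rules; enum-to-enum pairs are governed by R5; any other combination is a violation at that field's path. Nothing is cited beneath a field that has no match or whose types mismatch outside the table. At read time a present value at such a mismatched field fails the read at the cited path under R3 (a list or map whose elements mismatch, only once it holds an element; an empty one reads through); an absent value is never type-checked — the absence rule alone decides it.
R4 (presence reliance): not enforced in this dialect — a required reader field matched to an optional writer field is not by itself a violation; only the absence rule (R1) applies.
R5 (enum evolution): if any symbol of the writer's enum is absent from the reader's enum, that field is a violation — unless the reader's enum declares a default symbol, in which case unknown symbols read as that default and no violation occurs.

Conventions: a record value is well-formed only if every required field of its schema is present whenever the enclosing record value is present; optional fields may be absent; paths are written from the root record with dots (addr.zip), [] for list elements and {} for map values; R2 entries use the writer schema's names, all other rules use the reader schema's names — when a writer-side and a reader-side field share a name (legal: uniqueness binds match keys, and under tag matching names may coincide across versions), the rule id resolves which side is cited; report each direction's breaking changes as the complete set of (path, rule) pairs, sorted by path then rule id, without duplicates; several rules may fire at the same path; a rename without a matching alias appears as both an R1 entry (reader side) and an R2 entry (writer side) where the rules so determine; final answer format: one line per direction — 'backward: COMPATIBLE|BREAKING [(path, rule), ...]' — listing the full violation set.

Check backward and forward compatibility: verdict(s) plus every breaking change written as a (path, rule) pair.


in Invoice below, arrows point writer -> reader
backward pass over Invoice, reader schema v2, writer schema v1:
  Channel -> Channel, writer required: role aligns to role
  list<float64> -> list<float64>, writer optional: extras aligns to extras
  float64 -> int32, writer optional: rating aligns to rating
  int64 -> int64, writer optional: retries aligns to retries
  primary: no writer match
  leftover writer field: latitude
  breaking: (primary, R1)
  breaking: (rating, R3)
  => 2 violation(s): backward is BREAKING for Invoice
forward pass over Invoice, reader schema v1, writer schema v2:
  Channel -> Channel, writer required: role aligns to role
  list<float64> -> list<float64>, writer optional: extras aligns to extras
  latitude: no writer match
  int32 -> float64, writer optional: rating aligns to rating
  int64 -> int64, writer optional: retries aligns to retries
  leftover writer field: primary
  breaking: (rating, R3)
  => 1 violation(s): forward is BREAKING for Invoice

backward: BREAKING [(primary, R1), (rating, R3)]; forward: BREAKING [(rating, R3)]


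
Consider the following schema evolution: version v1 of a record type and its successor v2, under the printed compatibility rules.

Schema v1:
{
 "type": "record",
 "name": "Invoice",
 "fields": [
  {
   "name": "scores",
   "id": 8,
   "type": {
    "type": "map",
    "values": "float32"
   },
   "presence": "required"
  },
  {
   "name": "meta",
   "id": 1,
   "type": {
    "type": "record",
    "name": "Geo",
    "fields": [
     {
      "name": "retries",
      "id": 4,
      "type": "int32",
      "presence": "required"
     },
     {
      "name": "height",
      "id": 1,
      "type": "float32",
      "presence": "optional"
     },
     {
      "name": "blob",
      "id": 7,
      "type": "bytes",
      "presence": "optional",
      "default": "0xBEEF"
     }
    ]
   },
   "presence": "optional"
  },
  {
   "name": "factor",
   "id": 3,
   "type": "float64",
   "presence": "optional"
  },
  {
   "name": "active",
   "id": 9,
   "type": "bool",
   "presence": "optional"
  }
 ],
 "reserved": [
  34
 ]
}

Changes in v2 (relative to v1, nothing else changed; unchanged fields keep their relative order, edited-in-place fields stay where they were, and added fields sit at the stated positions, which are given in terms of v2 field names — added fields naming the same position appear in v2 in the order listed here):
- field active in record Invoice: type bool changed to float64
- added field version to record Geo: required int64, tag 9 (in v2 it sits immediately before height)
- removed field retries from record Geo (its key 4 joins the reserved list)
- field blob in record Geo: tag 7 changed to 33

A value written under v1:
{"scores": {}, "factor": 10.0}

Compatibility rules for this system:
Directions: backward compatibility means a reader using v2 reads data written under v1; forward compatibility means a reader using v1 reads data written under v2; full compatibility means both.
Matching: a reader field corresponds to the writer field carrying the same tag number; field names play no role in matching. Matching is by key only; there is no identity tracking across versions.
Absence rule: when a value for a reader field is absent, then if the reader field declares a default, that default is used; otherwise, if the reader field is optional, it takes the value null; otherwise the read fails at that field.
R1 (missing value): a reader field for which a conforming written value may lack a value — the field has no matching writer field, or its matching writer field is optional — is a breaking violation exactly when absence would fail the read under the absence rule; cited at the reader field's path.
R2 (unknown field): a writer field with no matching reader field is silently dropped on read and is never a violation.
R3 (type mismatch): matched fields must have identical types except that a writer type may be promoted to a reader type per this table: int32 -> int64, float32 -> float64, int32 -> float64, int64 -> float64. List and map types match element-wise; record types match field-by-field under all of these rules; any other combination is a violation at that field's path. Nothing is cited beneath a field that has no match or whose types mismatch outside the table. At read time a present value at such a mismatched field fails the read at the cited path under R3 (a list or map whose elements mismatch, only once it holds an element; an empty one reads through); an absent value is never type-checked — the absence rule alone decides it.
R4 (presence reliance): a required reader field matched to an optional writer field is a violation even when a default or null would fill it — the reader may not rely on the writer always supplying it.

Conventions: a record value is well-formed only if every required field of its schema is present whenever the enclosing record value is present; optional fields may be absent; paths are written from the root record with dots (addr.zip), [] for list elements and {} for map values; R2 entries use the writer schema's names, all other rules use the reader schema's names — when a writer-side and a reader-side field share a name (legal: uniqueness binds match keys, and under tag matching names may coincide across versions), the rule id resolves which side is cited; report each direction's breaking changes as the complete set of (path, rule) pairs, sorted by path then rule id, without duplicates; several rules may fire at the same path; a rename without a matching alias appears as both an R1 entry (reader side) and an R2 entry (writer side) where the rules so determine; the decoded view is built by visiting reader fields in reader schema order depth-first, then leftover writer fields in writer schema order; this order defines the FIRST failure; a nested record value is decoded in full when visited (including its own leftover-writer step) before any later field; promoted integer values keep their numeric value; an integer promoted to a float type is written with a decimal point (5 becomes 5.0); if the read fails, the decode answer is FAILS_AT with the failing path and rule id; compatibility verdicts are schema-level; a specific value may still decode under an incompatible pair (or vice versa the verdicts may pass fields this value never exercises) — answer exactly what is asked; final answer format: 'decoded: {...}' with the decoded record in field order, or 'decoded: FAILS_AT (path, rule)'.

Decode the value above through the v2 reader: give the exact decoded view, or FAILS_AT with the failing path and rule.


decoded: {"scores": {}, "meta": null, "factor": 10.0, "active": null}

arrows below run writer -> reader for Invoice
decoding the Invoice value with the v2 reader:
  scores := {}
  meta := null (missing; optional => null)
  factor := 10.0
  active := null (missing; optional => null)
  => decoded: {"scores": {}, "meta": null, "factor": 10.0, "active": null}
the rest of the Invoice diff is inert for this question:
  field active in record Invoice: type bool changed to float64 -> changes Invoice's schema-level verdicts only — the decode of this value is the same
  added field version to record Geo: required int64, tag 9 (in v2 it sits immediately before height) -> changes Invoice's schema-level verdicts only — the decode of this value is the same
  removed field retries from record Geo (its key 4 joins the reserved list) -> changes Invoice's schema-level verdicts only — the decode of this value is the same
  field blob in record Geo: tag 7 changed to 33 -> inert under this dialect — no rule fires on Invoice and the result does not move
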